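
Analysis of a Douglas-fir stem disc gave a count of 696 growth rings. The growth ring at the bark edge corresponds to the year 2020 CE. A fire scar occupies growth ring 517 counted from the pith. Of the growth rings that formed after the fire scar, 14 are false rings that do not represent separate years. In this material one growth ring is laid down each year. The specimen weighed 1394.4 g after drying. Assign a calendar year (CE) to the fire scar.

The fire scar sits at growth ring 517 from the pith, so 696 − 517 = 179 growth rings formed after it.
179 − 14 false = 165 true growth rings after the fire scar.
The growth ring at the bark edge is 2020 CE, so the fire scar dates to 2020 − 165 = 1855 CE.

1855 CE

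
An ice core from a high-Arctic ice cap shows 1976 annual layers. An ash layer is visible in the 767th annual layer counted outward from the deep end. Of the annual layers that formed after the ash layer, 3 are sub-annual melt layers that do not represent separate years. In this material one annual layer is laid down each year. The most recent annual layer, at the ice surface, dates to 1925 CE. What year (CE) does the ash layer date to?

1976 − 767 = 1209 annual layers lie beyond the ash layer toward the ice surface.
Excluding 3 false annual layers: 1209 − 3 = 1206.
1925 − 1206 = 719 CE.

719 CE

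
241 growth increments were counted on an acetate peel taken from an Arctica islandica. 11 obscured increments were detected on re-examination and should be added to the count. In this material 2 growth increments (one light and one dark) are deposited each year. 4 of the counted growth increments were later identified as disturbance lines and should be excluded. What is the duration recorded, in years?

Adjusted count: 241 − 4 + 11 = 248 growth increments.
248 growth increments at 2 per year is 248 / 2 = 124 years.

124 yr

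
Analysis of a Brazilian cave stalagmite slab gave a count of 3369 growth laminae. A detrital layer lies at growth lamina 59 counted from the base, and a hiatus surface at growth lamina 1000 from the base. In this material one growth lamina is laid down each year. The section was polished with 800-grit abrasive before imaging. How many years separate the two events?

The two markers are separated by 1000 − 59 = 941 growth laminae.
One growth lamina per year makes the interval 941 years.

941 yr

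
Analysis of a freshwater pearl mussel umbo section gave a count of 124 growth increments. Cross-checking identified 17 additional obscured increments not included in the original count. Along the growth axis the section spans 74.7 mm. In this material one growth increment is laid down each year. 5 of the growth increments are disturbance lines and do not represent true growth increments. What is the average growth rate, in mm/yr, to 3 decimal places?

0.549 mm/yr

Correcting the raw count gives 124 − 5 + 17 = 136 true growth increments.
Extension rate ≈ 74.7 / 136 = 0.549 mm/yr.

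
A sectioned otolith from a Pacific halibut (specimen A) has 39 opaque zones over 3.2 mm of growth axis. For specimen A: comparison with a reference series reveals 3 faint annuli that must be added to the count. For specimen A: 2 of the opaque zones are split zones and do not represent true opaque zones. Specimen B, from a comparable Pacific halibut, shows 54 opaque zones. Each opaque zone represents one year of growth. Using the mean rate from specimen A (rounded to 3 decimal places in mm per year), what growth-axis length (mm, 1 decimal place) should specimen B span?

4.3 mm

Specimen A: after corrections the count is 39 − 2 + 3 = 40 opaque zones.
A: Extension rate ≈ 3.2 / 40 = 0.080 mm/yr.
For B, 0.080 mm/year × 54 years = 4.3 mm.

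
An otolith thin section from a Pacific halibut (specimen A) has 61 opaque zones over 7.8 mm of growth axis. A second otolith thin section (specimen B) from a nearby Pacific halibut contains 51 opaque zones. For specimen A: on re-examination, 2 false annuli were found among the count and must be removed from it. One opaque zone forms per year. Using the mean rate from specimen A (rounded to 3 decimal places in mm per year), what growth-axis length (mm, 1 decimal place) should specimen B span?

Specimen A: adjusted count: 61 − 2 = 59 opaque zones.
A: Extension rate ≈ 7.8 / 59 = 0.132 mm/year.
For B, 0.132 mm/year × 51 years = 6.7 mm.

6.7 mm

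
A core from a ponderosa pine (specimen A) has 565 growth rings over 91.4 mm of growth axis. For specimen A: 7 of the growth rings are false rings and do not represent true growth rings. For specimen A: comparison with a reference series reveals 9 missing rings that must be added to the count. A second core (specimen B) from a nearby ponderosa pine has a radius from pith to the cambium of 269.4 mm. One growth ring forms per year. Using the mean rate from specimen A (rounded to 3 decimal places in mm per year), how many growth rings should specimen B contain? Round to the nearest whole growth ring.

Specimen A: after corrections the count is 565 − 7 + 9 = 567 growth rings.
A: Extension rate ≈ 91.4 / 567 = 0.161 mm/year.
B spans 269.4 / 0.161 = 1673.29 years ≈ 1673 growth rings.

1673 growth rings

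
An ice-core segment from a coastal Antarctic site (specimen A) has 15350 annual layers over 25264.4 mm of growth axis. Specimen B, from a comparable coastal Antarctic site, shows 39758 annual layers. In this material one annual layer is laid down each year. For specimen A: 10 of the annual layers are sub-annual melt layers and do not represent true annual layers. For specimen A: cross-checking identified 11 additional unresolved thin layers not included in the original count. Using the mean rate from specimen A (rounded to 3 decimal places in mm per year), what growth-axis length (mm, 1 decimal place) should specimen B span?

Specimen A: after corrections the count is 15350 − 10 + 11 = 15351 annual layers.
A: 25264.4 mm over 15351 years gives 25264.4 / 15351 ≈ 1.646 mm/year.
For B, 1.646 mm/year × 39758 years = 65441.7 mm.

65441.7 mm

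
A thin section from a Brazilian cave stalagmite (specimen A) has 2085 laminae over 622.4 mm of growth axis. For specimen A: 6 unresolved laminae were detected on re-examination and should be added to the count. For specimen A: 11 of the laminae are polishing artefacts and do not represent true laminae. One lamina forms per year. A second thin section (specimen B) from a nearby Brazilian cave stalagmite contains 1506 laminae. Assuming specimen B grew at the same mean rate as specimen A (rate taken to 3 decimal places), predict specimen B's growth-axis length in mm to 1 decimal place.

Specimen A: after corrections the count is 2085 − 11 + 6 = 2080 laminae.
A: 622.4 mm over 2080 years gives 622.4 / 2080 ≈ 0.299 mm per year.
B's length ≈ 0.299 × 1506 = 450.3 mm.

450.3 mm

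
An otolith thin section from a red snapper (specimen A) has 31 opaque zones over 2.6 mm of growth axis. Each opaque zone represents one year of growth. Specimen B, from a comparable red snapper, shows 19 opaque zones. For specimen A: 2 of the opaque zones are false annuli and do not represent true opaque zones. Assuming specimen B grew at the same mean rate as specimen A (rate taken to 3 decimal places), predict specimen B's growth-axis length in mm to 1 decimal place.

Specimen A: true opaque zone count = 31 − 2 = 29.
A: Mean rate = 2.6 mm / 29 years ≈ 0.090 mm/yr.
Length of B = 0.090 × 19 = 1.7 mm.

1.7 mm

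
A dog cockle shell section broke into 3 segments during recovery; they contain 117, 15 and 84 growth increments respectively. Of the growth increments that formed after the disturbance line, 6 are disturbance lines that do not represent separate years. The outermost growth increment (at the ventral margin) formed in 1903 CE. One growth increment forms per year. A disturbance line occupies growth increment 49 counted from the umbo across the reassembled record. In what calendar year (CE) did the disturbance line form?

Total growth increments = 117 + 15 + 84 = 216.
216 − 49 = 167 growth increments lie beyond the disturbance line toward the ventral margin.
167 − 6 false = 161 true growth increments after the disturbance line.
Counting back 161 years from 1903 CE places the disturbance line in 1903 − 161 = 1742 CE.

1742 CE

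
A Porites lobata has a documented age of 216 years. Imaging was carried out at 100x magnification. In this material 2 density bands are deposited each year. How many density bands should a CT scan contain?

432 density bands

216 years at 2 density bands per year gives 216 × 2 = 432 density bands.
So 432 density bands should be present.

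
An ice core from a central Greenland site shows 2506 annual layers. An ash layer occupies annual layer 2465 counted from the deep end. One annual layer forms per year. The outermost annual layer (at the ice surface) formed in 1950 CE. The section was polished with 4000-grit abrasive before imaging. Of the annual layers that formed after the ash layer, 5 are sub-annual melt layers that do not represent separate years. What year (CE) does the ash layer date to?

1914 CE

2506 − 2465 = 41 annual layers lie beyond the ash layer toward the ice surface.
Removing the 5 false annual layers leaves 41 − 5 = 36 true annual layers beyond the ash layer.
Counting back 36 years from 1950 CE places the ash layer in 1950 − 36 = 1914 CE.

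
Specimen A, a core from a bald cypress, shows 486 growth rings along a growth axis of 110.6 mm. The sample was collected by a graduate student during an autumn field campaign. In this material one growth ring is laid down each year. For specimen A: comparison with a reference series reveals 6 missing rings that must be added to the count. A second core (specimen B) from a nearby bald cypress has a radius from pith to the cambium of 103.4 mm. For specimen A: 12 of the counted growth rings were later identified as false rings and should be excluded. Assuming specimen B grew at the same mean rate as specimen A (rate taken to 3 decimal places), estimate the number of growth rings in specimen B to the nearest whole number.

450 growth rings

Specimen A: after corrections the count is 486 − 12 + 6 = 480 growth rings.
A: Mean rate = 110.6 mm / 480 years ≈ 0.230 mm per year.
Specimen B: 103.4 mm / 0.230 mm per year = 449.57 years ≈ 450 growth rings.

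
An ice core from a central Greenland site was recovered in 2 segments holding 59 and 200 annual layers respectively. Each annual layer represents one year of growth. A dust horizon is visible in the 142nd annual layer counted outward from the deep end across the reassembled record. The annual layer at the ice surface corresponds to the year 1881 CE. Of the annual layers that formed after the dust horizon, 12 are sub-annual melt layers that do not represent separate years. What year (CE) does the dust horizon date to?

1776 CE

Total annual layers = 59 + 200 = 259.
Between annual layer 142 and the ice surface there are 259 − 142 = 117 annual layers.
117 − 12 false = 105 true annual layers after the dust horizon.
The annual layer at the ice surface is 1881 CE, so the dust horizon dates to 1881 − 105 = 1776 CE.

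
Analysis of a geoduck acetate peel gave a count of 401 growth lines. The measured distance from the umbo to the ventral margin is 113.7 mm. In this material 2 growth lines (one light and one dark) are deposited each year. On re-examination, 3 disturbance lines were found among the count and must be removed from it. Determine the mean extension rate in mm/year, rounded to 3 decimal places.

0.571 mm/year

True growth line count = 401 − 3 = 398.
With 2 growth lines per year, 398 / 2 = 199 years.
Extension rate ≈ 113.7 / 199 = 0.571 mm/year.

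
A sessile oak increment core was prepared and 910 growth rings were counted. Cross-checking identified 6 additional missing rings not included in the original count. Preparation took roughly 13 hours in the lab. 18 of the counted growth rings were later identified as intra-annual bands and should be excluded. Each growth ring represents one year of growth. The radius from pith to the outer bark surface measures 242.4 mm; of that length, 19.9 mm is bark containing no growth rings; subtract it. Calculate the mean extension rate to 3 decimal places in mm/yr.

Adjusted count: 910 − 18 + 6 = 898 growth rings.
Net length = 242.4 − 19.9 = 222.5 mm.
222.5 mm over 898 years gives 222.5 / 898 ≈ 0.248 mm/yr.

0.248 mm/yr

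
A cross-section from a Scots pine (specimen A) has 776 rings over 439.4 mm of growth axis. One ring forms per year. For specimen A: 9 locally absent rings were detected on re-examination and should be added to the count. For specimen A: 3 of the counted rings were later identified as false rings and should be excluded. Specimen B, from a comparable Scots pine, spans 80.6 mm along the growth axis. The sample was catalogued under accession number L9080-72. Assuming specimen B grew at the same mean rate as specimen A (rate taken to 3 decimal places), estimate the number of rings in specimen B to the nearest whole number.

143 rings

Specimen A: adjusted count: 776 − 3 + 9 = 782 rings.
A: Mean rate = 439.4 mm / 782 years ≈ 0.562 mm per year.
B spans 80.6 / 0.562 = 143.42 years ≈ 143 rings.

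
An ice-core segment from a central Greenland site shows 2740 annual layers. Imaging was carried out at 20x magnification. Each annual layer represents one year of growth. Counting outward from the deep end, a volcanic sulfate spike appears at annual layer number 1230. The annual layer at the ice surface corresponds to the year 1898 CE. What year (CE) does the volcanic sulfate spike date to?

388 CE

Between annual layer 1230 and the ice surface there are 2740 − 1230 = 1510 annual layers.
Counting back 1510 years from 1898 CE places the volcanic sulfate spike in 1898 − 1510 = 388 CE.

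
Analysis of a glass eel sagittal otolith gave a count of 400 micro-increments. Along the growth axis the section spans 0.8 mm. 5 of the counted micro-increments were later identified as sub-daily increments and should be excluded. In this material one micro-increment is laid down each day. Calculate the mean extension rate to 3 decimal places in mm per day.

0.002 mm per day

Correcting the raw count gives 400 − 5 = 395 true micro-increments.
Extension rate ≈ 0.8 / 395 = 0.002 mm per day.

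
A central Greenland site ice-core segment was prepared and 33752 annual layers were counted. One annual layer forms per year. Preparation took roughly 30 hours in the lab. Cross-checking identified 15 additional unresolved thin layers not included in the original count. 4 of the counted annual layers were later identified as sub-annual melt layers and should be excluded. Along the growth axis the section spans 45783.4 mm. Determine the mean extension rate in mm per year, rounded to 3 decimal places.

True annual layer count = 33752 − 4 + 15 = 33763.
45783.4 mm over 33763 years gives 45783.4 / 33763 ≈ 1.356 mm per year.

1.356 mm per year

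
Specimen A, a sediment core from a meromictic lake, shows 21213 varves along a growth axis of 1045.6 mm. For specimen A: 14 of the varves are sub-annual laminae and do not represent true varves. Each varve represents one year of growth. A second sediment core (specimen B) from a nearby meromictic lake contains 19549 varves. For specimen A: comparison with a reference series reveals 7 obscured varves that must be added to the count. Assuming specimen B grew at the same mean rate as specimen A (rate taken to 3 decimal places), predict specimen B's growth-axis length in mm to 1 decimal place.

957.9 mm

Specimen A: after corrections the count is 21213 − 14 + 7 = 21206 varves.
A: 1045.6 mm over 21206 years gives 1045.6 / 21206 ≈ 0.049 mm per year.
For B, 0.049 mm/year × 19549 years = 957.9 mm.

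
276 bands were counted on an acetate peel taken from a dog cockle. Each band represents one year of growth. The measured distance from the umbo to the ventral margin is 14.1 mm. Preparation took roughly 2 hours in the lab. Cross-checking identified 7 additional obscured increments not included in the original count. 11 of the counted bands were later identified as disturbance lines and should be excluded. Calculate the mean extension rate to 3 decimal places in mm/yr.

Correcting the raw count gives 276 − 11 + 7 = 272 true bands.
14.1 mm over 272 years gives 14.1 / 272 ≈ 0.052 mm/yr.

0.052 mm/yr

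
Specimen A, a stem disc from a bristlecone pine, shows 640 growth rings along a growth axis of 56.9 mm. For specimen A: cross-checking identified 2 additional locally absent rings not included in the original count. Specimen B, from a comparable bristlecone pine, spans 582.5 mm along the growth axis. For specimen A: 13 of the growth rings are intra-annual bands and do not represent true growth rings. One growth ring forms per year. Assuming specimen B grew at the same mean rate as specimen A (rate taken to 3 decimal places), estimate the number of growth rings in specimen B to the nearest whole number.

Specimen A: adjusted count: 640 − 13 + 2 = 629 growth rings.
A: 56.9 mm over 629 years gives 56.9 / 629 ≈ 0.090 mm/yr.
B spans 582.5 / 0.090 = 6472.22 years ≈ 6472 growth rings.

6472 growth rings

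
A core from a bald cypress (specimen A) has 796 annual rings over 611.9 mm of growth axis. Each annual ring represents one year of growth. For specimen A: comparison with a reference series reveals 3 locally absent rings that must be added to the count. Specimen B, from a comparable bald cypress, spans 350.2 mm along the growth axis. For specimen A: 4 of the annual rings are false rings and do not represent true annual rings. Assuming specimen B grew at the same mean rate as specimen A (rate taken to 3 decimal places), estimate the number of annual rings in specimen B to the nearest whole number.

455 annual rings

Specimen A: true annual ring count = 796 − 4 + 3 = 795.
A: Extension rate ≈ 611.9 / 795 = 0.770 mm per year.
For B, 350.2 / 0.770 = 454.81 years ≈ 455 annual rings.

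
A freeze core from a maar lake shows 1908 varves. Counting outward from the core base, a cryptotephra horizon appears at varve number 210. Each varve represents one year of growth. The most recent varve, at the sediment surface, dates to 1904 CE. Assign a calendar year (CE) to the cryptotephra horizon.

206 CE

1908 − 210 = 1698 varves lie beyond the cryptotephra horizon toward the sediment surface.
Counting back 1698 years from 1904 CE places the cryptotephra horizon in 1904 − 1698 = 206 CE.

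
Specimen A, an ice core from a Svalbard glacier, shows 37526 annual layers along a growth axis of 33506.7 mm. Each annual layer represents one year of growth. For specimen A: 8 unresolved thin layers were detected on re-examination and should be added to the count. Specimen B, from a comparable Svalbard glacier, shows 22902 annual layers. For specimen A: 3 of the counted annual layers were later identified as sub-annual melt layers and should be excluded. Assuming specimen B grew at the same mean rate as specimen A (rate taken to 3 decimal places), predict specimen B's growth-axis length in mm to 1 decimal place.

Specimen A: correcting the raw count gives 37526 − 3 + 8 = 37531 true annual layers.
A: Mean rate = 33506.7 mm / 37531 years ≈ 0.893 mm/yr.
Length of B = 0.893 × 22902 = 20451.5 mm.

20451.5 mm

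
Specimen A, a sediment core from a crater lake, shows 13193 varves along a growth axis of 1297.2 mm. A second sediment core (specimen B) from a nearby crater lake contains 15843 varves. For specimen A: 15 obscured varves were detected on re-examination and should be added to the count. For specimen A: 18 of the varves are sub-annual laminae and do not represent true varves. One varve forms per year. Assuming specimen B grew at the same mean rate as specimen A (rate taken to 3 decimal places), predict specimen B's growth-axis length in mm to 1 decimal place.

Specimen A: adjusted count: 13193 − 18 + 15 = 13190 varves.
A: 1297.2 mm over 13190 years gives 1297.2 / 13190 ≈ 0.098 mm per year.
For B, 0.098 mm/year × 15843 years = 1552.6 mm.

1552.6 mm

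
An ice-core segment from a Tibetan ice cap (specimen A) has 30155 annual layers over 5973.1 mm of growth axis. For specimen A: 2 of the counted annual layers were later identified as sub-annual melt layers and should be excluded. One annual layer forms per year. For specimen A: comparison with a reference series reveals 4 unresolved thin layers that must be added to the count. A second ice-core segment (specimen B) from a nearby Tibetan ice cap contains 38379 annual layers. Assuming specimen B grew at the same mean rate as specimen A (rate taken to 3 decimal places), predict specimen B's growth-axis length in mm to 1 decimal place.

7599.0 mm

Specimen A: correcting the raw count gives 30155 − 2 + 4 = 30157 true annual layers.
A: 5973.1 mm over 30157 years gives 5973.1 / 30157 ≈ 0.198 mm per year.
Length of B = 0.198 × 38379 = 7599.0 mm.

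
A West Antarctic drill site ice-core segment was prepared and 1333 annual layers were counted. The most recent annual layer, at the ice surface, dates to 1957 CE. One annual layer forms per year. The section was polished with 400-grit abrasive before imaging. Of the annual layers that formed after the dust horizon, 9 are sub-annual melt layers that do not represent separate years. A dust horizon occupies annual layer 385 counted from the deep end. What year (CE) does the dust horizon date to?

1018 CE

Between annual layer 385 and the ice surface there are 1333 − 385 = 948 annual layers.
Removing the 9 false annual layers leaves 948 − 9 = 939 true annual layers beyond the dust horizon.
The annual layer at the ice surface is 1957 CE, so the dust horizon dates to 1957 − 939 = 1018 CE.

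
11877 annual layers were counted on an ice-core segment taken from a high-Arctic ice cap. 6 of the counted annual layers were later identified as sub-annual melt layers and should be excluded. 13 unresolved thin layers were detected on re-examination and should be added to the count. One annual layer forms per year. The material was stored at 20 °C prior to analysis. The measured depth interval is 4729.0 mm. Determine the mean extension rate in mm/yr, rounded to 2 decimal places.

True annual layer count = 11877 − 6 + 13 = 11884.
4729.0 mm over 11884 years gives 4729.0 / 11884 ≈ 0.40 mm/yr.

0.40 mm/yr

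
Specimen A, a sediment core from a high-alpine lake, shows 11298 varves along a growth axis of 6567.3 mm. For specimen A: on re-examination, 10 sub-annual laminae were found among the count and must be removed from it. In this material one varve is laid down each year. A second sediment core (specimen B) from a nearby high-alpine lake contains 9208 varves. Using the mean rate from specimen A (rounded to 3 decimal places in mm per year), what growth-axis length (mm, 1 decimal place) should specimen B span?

5359.1 mm

Specimen A: adjusted count: 11298 − 10 = 11288 varves.
A: Mean rate = 6567.3 mm / 11288 years ≈ 0.582 mm/yr.
Length of B = 0.582 × 9208 = 5359.1 mm.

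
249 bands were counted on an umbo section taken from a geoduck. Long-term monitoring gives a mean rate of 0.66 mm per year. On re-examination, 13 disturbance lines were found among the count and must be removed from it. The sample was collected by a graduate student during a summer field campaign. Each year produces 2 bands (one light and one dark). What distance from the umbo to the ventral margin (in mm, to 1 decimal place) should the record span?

Correcting the raw count gives 249 − 13 = 236 true bands.
With 2 bands per year, 236 / 2 = 118 years.
118 years at 0.66 mm/year gives 0.66 × 118 = 77.9 mm.

77.9 mm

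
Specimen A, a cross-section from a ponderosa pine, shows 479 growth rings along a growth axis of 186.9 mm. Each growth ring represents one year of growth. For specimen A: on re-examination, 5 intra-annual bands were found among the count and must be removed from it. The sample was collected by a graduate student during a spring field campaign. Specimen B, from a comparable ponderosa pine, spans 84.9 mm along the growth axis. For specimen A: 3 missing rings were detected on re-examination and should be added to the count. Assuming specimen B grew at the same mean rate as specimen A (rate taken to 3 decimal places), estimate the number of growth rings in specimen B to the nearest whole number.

Specimen A: after corrections the count is 479 − 5 + 3 = 477 growth rings.
A: Extension rate ≈ 186.9 / 477 = 0.392 mm/year.
Specimen B: 84.9 mm / 0.392 mm per year = 216.58 years ≈ 217 growth rings.

217 growth rings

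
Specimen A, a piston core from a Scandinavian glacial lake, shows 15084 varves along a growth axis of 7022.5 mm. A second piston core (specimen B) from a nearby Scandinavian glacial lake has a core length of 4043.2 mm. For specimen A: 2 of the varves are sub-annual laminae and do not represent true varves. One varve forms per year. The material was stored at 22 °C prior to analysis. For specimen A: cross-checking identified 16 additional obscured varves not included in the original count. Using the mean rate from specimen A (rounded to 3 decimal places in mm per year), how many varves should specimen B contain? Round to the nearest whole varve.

Specimen A: correcting the raw count gives 15084 − 2 + 16 = 15098 true varves.
A: Extension rate ≈ 7022.5 / 15098 = 0.465 mm/yr.
B spans 4043.2 / 0.465 = 8695.05 years ≈ 8695 varves.

8695 varves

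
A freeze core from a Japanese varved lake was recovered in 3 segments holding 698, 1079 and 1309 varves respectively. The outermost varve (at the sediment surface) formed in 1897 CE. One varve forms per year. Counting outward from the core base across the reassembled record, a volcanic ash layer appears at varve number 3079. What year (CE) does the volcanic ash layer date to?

1890 CE

Total varves = 698 + 1079 + 1309 = 3086.
Between varve 3079 and the sediment surface there are 3086 − 3079 = 7 varves.
1897 − 7 = 1890 CE.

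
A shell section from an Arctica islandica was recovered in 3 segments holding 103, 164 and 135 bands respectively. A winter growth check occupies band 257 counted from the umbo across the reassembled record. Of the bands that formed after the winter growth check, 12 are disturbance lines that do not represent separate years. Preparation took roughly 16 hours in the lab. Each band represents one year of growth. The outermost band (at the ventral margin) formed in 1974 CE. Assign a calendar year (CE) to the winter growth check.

Total bands = 103 + 164 + 135 = 402.
Between band 257 and the ventral margin there are 402 − 257 = 145 bands.
145 − 12 false = 133 true bands after the winter growth check.
Counting back 133 years from 1974 CE places the winter growth check in 1974 − 133 = 1841 CE.

1841 CE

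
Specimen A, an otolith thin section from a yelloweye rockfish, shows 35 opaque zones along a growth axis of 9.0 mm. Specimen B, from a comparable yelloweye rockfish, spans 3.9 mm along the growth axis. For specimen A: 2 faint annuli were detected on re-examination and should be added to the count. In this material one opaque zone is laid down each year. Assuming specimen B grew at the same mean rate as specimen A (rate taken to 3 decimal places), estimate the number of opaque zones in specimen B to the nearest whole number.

Specimen A: correcting the raw count gives 35 + 2 = 37 true opaque zones.
A: 9.0 mm over 37 years gives 9.0 / 37 ≈ 0.243 mm per year.
For B, 3.9 / 0.243 = 16.05 years ≈ 16 opaque zones.

16 opaque zones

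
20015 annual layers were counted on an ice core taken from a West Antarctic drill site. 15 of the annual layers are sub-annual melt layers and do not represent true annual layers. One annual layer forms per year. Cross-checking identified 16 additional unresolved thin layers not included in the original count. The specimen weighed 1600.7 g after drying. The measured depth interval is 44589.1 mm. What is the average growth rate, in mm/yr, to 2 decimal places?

2.23 mm/yr

Adjusted count: 20015 − 15 + 16 = 20016 annual layers.
Mean rate = 44589.1 mm / 20016 years ≈ 2.23 mm/yr.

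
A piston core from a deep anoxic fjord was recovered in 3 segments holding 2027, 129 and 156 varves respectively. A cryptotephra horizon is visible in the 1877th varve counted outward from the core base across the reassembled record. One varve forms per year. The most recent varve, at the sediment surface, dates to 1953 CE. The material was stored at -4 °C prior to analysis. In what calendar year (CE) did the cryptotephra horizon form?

Total varves = 2027 + 129 + 156 = 2312.
2312 − 1877 = 435 varves lie beyond the cryptotephra horizon toward the sediment surface.
The varve at the sediment surface is 1953 CE, so the cryptotephra horizon dates to 1953 − 435 = 1518 CE.

1518 CE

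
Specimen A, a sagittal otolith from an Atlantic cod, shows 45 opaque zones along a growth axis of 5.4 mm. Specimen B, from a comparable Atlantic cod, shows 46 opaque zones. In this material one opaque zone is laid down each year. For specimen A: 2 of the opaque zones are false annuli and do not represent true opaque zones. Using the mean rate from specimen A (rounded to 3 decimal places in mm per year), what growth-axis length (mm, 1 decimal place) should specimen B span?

Specimen A: true opaque zone count = 45 − 2 = 43.
A: Mean rate = 5.4 mm / 43 years ≈ 0.126 mm per year.
Length of B = 0.126 × 46 = 5.8 mm.

5.8 mm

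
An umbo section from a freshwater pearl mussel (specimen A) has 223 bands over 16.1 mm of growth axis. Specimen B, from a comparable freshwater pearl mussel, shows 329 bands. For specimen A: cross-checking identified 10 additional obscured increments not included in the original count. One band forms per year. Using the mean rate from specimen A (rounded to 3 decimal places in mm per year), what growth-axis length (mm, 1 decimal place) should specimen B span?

Specimen A: true band count = 223 + 10 = 233.
A: 16.1 mm over 233 years gives 16.1 / 233 ≈ 0.069 mm/yr.
Length of B = 0.069 × 329 = 22.7 mm.

22.7 mm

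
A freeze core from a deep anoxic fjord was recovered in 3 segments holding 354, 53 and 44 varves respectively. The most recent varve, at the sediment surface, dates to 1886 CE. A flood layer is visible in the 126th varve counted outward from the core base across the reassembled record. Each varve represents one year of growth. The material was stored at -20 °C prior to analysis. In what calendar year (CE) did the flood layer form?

Total varves = 354 + 53 + 44 = 451.
The flood layer sits at varve 126 from the core base, so 451 − 126 = 325 varves formed after it.
Counting back 325 years from 1886 CE places the flood layer in 1886 − 325 = 1561 CE.

1561 CE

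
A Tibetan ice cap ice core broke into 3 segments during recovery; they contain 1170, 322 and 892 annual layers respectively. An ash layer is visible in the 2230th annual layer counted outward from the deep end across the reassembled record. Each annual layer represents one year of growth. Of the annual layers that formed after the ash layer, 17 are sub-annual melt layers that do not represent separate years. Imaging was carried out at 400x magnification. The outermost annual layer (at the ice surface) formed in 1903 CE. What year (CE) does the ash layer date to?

Total annual layers = 1170 + 322 + 892 = 2384.
2384 − 2230 = 154 annual layers lie beyond the ash layer toward the ice surface.
Removing the 17 false annual layers leaves 154 − 17 = 137 true annual layers beyond the ash layer.
Counting back 137 years from 1903 CE places the ash layer in 1903 − 137 = 1766 CE.

1766 CE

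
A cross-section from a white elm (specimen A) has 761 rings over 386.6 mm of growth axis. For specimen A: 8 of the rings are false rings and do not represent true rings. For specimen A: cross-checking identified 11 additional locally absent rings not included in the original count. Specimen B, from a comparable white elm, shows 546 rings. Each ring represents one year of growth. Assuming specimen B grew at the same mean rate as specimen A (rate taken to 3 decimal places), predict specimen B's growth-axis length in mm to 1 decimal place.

276.3 mm

Specimen A: after corrections the count is 761 − 8 + 11 = 764 rings.
A: 386.6 mm over 764 years gives 386.6 / 764 ≈ 0.506 mm per year.
For B, 0.506 mm/year × 546 years = 276.3 mm.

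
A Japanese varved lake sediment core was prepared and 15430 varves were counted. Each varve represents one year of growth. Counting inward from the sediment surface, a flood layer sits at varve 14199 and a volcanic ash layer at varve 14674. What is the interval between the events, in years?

475 yr

Separation: 14674 − 14199 = 475 varves.
That is 475 years at one varve per year.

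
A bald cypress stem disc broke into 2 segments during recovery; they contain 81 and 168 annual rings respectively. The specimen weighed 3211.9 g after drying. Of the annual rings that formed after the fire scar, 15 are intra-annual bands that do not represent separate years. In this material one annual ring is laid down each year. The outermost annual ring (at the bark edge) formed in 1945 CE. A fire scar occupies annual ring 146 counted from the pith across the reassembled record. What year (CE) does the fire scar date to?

Total annual rings = 81 + 168 = 249.
249 − 146 = 103 annual rings lie beyond the fire scar toward the bark edge.
103 − 15 false = 88 true annual rings after the fire scar.
The annual ring at the bark edge is 1945 CE, so the fire scar dates to 1945 − 88 = 1857 CE.

1857 CE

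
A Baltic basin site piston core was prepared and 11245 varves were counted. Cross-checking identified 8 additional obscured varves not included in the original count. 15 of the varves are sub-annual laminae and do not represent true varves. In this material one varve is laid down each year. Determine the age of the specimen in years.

11238 yr

Adjusted count: 11245 − 15 + 8 = 11238 varves.
With a one-to-one varve periodicity this is 11238 years.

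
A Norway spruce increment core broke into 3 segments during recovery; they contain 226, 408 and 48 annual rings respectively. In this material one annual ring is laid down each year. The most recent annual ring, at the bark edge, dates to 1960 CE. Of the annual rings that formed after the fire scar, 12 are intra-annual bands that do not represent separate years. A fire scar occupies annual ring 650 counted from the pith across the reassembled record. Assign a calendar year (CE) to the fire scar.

1940 CE

Total annual rings = 226 + 408 + 48 = 682.
Between annual ring 650 and the bark edge there are 682 − 650 = 32 annual rings.
Removing the 12 false annual rings leaves 32 − 12 = 20 true annual rings beyond the fire scar.
1960 − 20 = 1940 CE.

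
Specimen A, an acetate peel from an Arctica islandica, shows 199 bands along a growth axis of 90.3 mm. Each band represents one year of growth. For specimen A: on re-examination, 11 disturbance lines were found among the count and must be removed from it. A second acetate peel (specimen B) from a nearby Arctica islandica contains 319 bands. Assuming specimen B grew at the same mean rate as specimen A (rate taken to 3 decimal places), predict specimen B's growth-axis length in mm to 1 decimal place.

Specimen A: after corrections the count is 199 − 11 = 188 bands.
A: 90.3 mm over 188 years gives 90.3 / 188 ≈ 0.480 mm per year.
For B, 0.480 mm/year × 319 years = 153.1 mm.

153.1 mm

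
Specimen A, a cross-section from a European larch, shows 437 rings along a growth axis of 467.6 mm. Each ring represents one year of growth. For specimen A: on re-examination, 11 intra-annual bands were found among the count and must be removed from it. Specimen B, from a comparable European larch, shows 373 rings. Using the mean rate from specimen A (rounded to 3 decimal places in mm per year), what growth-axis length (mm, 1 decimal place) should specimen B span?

409.6 mm

Specimen A: adjusted count: 437 − 11 = 426 rings.
A: 467.6 mm over 426 years gives 467.6 / 426 ≈ 1.098 mm/year.
B's length ≈ 1.098 × 373 = 409.6 mm.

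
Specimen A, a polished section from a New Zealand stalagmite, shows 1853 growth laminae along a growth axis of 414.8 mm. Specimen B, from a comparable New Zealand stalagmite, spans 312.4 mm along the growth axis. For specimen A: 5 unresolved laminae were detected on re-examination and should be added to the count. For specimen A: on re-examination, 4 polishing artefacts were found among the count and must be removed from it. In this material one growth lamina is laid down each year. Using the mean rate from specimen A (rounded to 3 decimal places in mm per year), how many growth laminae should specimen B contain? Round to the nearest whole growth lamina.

1395 growth laminae

Specimen A: after corrections the count is 1853 − 4 + 5 = 1854 growth laminae.
A: Mean rate = 414.8 mm / 1854 years ≈ 0.224 mm/yr.
B spans 312.4 / 0.224 = 1394.64 years ≈ 1395 growth laminae.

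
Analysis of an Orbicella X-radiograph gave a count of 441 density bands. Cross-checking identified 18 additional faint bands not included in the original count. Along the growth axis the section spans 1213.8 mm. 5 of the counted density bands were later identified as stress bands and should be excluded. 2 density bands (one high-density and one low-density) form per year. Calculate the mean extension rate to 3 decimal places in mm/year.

Adjusted count: 441 − 5 + 18 = 454 density bands.
Dividing by 2 density bands per year: 454 / 2 = 227 years.
1213.8 mm over 227 years gives 1213.8 / 227 ≈ 5.347 mm/year.

5.347 mm/year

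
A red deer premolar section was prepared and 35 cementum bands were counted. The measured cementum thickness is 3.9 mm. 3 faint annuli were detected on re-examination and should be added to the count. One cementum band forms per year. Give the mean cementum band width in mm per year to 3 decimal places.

Correcting the raw count gives 35 + 3 = 38 true cementum bands.
Mean rate = 3.9 mm / 38 years ≈ 0.103 mm per year.

0.103 mm per year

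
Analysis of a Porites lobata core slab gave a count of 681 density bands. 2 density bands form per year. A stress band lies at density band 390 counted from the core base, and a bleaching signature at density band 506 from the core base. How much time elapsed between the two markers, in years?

506 − 390 = 116 density bands lie between the two events.
116 density bands at 2 per year is 116 / 2 = 58 years.

58 years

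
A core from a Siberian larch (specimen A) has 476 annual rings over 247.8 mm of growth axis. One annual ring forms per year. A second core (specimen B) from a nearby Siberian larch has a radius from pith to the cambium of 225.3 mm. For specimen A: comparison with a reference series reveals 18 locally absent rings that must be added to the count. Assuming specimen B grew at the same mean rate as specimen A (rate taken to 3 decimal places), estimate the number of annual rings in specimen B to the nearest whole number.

Specimen A: true annual ring count = 476 + 18 = 494.
A: Extension rate ≈ 247.8 / 494 = 0.502 mm/yr.
B spans 225.3 / 0.502 = 448.80 years ≈ 449 annual rings.

449 annual rings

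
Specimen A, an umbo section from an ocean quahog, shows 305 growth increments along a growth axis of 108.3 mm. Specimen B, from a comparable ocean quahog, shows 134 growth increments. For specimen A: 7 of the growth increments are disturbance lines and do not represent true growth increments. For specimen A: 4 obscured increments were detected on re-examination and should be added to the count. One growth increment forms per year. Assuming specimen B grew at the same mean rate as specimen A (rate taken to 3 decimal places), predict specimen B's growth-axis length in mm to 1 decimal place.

48.1 mm

Specimen A: correcting the raw count gives 305 − 7 + 4 = 302 true growth increments.
A: 108.3 mm over 302 years gives 108.3 / 302 ≈ 0.359 mm/yr.
Length of B = 0.359 × 134 = 48.1 mm.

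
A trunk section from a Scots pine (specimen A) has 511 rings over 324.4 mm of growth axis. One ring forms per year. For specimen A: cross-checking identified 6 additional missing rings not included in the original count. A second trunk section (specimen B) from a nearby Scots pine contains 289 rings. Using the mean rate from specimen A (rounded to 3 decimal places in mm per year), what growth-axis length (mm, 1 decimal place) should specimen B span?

Specimen A: correcting the raw count gives 511 + 6 = 517 true rings.
A: 324.4 mm over 517 years gives 324.4 / 517 ≈ 0.627 mm per year.
B's length ≈ 0.627 × 289 = 181.2 mm.

181.2 mm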